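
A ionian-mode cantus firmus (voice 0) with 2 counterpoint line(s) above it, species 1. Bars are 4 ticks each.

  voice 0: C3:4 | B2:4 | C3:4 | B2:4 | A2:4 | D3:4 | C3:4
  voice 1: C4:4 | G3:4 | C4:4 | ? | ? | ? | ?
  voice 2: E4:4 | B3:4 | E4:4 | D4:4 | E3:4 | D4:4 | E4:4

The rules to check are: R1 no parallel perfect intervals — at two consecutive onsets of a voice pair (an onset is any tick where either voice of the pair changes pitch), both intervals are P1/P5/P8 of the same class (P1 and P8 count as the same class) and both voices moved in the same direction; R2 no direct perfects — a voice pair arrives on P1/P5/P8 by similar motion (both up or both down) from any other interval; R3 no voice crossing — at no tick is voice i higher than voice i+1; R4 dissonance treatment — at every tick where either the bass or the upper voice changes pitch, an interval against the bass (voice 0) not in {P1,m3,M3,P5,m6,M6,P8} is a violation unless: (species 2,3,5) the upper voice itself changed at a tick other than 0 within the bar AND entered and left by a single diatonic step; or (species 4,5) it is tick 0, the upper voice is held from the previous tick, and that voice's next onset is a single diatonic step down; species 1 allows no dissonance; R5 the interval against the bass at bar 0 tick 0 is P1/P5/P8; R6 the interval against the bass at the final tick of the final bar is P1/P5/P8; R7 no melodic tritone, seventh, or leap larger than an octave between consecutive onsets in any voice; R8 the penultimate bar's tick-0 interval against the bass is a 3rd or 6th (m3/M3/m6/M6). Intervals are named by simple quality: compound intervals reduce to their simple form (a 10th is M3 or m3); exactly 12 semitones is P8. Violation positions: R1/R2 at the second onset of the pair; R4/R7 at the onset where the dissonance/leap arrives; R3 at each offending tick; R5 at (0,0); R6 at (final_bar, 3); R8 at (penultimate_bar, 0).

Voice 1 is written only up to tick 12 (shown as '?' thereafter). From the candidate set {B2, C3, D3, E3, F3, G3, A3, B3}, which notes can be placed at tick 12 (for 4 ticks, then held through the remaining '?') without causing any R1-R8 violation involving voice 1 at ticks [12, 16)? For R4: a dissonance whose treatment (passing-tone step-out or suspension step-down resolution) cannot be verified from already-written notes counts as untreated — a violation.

B2: violates R1,R7
C3: violates R4
D3: violates R2,R7
E3: violates R4
F3: violates R4
G3: violates R2
A3: violates R4
B3: violates R1

{}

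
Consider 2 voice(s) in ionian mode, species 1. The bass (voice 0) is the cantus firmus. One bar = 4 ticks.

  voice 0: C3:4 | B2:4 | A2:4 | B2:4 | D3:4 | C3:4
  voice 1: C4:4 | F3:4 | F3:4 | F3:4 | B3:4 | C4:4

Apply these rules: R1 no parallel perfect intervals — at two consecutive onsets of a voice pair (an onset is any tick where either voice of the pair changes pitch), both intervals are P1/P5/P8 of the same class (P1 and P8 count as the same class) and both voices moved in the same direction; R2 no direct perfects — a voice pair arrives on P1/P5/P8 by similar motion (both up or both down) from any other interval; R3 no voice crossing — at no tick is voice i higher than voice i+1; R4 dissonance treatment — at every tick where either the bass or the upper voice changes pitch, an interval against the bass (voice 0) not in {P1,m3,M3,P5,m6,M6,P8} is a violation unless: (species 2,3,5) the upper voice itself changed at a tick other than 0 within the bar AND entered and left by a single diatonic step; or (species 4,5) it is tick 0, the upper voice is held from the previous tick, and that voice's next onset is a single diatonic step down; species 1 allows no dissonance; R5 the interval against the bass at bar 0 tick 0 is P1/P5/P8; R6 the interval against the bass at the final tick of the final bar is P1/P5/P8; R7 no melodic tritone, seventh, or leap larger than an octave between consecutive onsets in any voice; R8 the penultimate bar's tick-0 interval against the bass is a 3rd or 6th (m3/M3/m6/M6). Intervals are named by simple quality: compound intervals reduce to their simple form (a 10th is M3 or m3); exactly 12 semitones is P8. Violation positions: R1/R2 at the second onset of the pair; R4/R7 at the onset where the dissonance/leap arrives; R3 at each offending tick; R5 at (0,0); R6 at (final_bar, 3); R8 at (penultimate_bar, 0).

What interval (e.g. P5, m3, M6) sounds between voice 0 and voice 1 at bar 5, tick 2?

voice 0=C3 voice 1=C4 -> P8

P8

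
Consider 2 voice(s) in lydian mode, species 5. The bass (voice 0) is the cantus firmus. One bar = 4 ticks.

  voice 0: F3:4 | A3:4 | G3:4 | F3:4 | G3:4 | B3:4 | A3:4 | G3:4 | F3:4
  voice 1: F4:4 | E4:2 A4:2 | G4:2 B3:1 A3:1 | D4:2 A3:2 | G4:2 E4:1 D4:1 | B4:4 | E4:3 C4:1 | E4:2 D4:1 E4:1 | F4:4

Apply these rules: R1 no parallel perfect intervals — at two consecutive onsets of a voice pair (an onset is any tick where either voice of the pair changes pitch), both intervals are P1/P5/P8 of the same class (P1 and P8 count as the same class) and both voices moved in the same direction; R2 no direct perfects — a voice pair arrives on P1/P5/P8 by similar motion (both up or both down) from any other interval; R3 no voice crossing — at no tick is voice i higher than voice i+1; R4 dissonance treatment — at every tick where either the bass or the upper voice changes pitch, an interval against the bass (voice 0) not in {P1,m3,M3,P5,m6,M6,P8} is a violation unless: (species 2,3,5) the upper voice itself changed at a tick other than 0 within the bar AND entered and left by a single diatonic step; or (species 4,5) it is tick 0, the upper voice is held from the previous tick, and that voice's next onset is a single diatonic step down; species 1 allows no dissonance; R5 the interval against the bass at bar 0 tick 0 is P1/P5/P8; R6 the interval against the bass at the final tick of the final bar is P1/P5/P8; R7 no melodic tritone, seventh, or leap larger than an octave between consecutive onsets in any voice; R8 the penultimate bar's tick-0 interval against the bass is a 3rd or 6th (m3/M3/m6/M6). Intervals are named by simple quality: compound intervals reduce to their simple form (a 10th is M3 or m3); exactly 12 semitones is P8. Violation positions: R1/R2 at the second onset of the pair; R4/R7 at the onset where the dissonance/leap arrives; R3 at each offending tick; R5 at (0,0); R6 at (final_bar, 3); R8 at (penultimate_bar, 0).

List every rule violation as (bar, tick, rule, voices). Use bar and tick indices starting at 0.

bar 0: v0=F3 v1=F4 downbeat P8
bar 1: v0=A3 v1=E4 downbeat P5
bar 2: v0=G3 v1=G4 downbeat P8
bar 3: v0=F3 v1=D4 downbeat M6
bar 4: v0=G3 v1=G4 downbeat P8
bar 5: v0=B3 v1=B4 downbeat P8
bar 6: v0=A3 v1=E4 downbeat P5
bar 7: v0=G3 v1=E4 downbeat M6
bar 8: v0=F3 v1=F4 downbeat P8
  -> R1 @ bar 2 tick 0 v(0, 1): A3/A4 P8 -> G3/G4 P8 similar
  -> R4 @ bar 2 tick 3 v(0, 1): G3/A3 M2 untreated
  -> R2 @ bar 4 tick 0 v(0, 1): F3/A3 M3 -> G3/G4 P8 similar
  -> R7 @ bar 4 tick 0 v(1,): A3->G4 leap 10st
  -> R2 @ bar 5 tick 0 v(0, 1): G3/D4 P5 -> B3/B4 P8 similar
  -> R2 @ bar 6 tick 0 v(0, 1): B3/B4 P8 -> A3/E4 P5 similar

(2, 0, R1, (0, 1))
(2, 3, R4, (0, 1))
(4, 0, R2, (0, 1))
(4, 0, R7, (1,))
(5, 0, R2, (0, 1))
(6, 0, R2, (0, 1))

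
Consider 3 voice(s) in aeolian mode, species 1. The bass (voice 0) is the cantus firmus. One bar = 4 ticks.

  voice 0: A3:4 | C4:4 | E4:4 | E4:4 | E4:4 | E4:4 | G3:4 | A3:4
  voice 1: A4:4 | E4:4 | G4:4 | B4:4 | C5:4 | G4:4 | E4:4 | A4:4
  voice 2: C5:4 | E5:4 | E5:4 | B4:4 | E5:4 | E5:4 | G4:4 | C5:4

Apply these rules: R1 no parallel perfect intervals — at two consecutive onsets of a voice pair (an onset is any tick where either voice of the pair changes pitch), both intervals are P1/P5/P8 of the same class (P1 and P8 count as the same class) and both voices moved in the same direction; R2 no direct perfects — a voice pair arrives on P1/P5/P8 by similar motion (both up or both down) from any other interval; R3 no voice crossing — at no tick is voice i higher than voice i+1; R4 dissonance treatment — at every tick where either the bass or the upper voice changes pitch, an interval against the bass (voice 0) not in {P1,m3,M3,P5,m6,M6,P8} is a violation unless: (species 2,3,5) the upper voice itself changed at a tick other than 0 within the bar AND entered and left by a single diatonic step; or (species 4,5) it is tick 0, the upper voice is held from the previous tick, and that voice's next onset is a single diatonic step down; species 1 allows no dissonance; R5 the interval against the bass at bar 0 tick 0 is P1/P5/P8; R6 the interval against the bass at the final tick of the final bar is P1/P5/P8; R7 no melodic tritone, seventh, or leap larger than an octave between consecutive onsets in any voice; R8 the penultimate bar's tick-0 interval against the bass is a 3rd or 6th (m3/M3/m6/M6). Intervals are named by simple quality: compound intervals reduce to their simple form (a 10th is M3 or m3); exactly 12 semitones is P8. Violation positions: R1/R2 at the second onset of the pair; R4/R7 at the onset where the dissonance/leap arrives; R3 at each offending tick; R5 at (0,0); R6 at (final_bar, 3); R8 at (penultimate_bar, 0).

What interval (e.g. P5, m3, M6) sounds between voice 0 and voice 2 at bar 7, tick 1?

m3

voice 0=A3 voice 2=C5 -> m3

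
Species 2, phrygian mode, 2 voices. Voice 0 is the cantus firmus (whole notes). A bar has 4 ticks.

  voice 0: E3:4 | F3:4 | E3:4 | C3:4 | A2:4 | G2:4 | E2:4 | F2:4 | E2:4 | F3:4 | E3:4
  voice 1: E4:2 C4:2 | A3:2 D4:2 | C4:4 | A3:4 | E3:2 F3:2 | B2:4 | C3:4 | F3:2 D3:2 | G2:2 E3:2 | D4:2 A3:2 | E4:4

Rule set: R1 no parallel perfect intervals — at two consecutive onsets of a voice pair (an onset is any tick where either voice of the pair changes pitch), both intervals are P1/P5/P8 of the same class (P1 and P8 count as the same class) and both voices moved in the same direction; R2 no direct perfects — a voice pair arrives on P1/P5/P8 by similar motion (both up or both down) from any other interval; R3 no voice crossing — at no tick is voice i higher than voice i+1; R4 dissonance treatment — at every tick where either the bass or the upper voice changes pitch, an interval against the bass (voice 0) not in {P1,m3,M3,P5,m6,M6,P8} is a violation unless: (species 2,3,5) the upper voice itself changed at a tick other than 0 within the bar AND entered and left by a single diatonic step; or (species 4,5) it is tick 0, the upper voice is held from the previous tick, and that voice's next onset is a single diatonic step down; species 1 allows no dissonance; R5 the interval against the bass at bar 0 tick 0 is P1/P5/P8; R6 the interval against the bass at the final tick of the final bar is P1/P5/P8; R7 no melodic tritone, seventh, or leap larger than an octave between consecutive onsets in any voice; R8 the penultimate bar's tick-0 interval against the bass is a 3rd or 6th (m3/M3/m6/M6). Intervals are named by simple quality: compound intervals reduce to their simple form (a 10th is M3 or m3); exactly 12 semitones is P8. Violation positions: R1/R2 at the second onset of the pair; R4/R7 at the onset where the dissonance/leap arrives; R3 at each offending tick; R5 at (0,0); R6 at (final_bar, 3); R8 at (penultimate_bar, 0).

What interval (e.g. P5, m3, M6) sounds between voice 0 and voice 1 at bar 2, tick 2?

voice 0=E3 voice 1=C4 -> m6

m6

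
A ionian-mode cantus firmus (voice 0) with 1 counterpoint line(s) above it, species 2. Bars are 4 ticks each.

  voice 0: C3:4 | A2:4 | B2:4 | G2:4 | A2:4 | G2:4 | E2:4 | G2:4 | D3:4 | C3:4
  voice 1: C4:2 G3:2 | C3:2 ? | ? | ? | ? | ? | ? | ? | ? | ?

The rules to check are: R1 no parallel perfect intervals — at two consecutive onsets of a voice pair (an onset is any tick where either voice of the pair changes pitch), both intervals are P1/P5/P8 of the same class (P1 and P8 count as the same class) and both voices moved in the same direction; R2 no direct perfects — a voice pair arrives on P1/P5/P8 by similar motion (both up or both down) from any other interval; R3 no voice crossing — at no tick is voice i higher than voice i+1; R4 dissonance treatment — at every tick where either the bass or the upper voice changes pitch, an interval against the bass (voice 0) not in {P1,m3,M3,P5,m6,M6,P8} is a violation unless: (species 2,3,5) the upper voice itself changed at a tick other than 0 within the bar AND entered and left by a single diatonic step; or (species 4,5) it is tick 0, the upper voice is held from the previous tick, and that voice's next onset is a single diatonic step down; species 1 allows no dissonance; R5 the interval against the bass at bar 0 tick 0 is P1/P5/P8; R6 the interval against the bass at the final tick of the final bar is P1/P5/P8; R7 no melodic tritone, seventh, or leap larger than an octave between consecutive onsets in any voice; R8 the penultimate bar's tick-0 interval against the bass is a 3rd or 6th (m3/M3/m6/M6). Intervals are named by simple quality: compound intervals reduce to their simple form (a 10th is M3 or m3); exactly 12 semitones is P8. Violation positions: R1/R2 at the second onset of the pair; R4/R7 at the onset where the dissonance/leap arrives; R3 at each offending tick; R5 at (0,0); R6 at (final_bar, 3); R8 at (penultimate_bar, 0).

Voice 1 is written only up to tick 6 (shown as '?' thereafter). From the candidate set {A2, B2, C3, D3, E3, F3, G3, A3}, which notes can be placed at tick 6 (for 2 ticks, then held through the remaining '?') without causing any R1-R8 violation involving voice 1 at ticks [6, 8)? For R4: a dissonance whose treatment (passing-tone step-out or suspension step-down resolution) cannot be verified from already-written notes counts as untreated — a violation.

A2: legal
B2: violates R4
C3: legal
D3: violates R4
E3: legal
F3: legal
G3: violates R4
A3: legal

{A2, A3, C3, E3, F3}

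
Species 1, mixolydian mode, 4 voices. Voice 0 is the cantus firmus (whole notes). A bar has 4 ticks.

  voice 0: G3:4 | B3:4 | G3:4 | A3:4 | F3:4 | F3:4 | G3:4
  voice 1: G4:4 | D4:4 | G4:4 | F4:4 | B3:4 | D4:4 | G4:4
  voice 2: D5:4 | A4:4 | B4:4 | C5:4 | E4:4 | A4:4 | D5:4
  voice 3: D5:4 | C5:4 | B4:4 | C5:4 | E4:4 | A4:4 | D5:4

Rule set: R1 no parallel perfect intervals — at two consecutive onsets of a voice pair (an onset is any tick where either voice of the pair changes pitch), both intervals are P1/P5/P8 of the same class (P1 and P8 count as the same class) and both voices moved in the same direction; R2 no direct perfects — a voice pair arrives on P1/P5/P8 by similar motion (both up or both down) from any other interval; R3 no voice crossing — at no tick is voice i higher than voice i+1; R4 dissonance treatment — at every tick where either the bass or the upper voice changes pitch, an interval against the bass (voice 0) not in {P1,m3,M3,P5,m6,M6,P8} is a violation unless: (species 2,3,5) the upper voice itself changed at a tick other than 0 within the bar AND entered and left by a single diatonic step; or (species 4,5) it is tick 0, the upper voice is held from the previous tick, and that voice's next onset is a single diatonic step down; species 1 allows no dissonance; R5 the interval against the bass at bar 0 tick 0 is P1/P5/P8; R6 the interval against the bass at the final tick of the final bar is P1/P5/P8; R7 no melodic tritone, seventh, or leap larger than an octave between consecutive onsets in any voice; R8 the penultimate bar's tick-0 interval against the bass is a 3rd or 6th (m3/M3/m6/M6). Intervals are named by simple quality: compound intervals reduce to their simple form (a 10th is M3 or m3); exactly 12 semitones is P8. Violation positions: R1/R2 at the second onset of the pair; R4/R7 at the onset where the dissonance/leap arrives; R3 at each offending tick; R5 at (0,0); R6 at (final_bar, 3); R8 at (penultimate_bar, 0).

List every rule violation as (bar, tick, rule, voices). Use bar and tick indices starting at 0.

bar 0: v0=G3 v1=G4 v2=D5 v3=D5 downbeat P5
bar 1: v0=B3 v1=D4 v2=A4 v3=C5 downbeat m2
bar 2: v0=G3 v1=G4 v2=B4 v3=B4 downbeat M3
bar 3: v0=A3 v1=F4 v2=C5 v3=C5 downbeat m3
bar 4: v0=F3 v1=B3 v2=E4 v3=E4 downbeat M7
bar 5: v0=F3 v1=D4 v2=A4 v3=A4 downbeat M3
bar 6: v0=G3 v1=G4 v2=D5 v3=D5 downbeat P5
  -> R1 @ bar 1 tick 0 v(1, 2): G4/D5 P5 -> D4/A4 P5 similar
  -> R4 @ bar 1 tick 0 v(0, 2): B3/A4 m7 untreated
  -> R4 @ bar 1 tick 0 v(0, 3): B3/C5 m2 untreated
  -> R1 @ bar 3 tick 0 v(2, 3): B4/B4 P1 -> C5/C5 P1 similar
  -> R1 @ bar 4 tick 0 v(2, 3): C5/C5 P1 -> E4/E4 P1 similar
  -> R4 @ bar 4 tick 0 v(0, 1): F3/B3 TT untreated
  -> R4 @ bar 4 tick 0 v(0, 2): F3/E4 M7 untreated
  -> R4 @ bar 4 tick 0 v(0, 3): F3/E4 M7 untreated
  -> R7 @ bar 4 tick 0 v(1,): F4->B3 leap 6st
  -> R1 @ bar 5 tick 0 v(2, 3): E4/E4 P1 -> A4/A4 P1 similar
  -> R2 @ bar 5 tick 0 v(1, 2): B3/E4 P4 -> D4/A4 P5 similar
  -> R2 @ bar 5 tick 0 v(1, 3): B3/E4 P4 -> D4/A4 P5 similar
  -> R1 @ bar 6 tick 0 v(1, 2): D4/A4 P5 -> G4/D5 P5 similar
  -> R1 @ bar 6 tick 0 v(1, 3): D4/A4 P5 -> G4/D5 P5 similar
  -> R1 @ bar 6 tick 0 v(2, 3): A4/A4 P1 -> D5/D5 P1 similar
  -> R2 @ bar 6 tick 0 v(0, 1): F3/D4 M6 -> G3/G4 P8 similar
  -> R2 @ bar 6 tick 0 v(0, 2): F3/A4 M3 -> G3/D5 P5 similar
  -> R2 @ bar 6 tick 0 v(0, 3): F3/A4 M3 -> G3/D5 P5 similar

(1, 0, R1, (1, 2))
(1, 0, R4, (0, 2))
(1, 0, R4, (0, 3))
(3, 0, R1, (2, 3))
(4, 0, R1, (2, 3))
(4, 0, R4, (0, 1))
(4, 0, R4, (0, 2))
(4, 0, R4, (0, 3))
(4, 0, R7, (1,))
(5, 0, R1, (2, 3))
(5, 0, R2, (1, 2))
(5, 0, R2, (1, 3))
(6, 0, R1, (1, 2))
(6, 0, R1, (1, 3))
(6, 0, R1, (2, 3))
(6, 0, R2, (0, 1))
(6, 0, R2, (0, 2))
(6, 0, R2, (0, 3))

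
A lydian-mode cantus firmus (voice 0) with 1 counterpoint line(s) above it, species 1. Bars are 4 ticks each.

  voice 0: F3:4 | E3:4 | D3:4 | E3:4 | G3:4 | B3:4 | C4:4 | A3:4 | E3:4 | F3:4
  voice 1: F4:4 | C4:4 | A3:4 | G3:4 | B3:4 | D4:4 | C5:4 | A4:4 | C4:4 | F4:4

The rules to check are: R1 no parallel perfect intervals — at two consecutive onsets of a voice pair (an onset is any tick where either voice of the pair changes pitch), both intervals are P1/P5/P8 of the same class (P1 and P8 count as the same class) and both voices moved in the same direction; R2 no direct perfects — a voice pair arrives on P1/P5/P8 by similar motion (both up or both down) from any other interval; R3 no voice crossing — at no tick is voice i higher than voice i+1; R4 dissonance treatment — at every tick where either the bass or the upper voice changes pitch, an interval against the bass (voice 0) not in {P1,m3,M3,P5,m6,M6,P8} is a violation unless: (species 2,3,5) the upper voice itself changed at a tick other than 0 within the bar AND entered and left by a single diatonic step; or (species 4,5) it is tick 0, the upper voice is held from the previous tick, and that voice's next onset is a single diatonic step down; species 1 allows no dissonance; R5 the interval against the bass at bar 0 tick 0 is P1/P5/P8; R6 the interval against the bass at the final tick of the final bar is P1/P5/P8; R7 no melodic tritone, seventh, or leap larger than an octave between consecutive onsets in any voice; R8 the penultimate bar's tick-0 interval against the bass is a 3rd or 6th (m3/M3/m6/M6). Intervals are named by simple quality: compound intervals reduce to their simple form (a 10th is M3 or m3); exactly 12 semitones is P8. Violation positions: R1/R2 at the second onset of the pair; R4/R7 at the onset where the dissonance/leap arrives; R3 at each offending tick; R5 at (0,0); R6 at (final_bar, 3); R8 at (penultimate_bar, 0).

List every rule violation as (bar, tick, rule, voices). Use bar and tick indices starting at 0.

bar 0: v0=F3 v1=F4 downbeat P8
bar 1: v0=E3 v1=C4 downbeat m6
bar 2: v0=D3 v1=A3 downbeat P5
bar 3: v0=E3 v1=G3 downbeat m3
bar 4: v0=G3 v1=B3 downbeat M3
bar 5: v0=B3 v1=D4 downbeat m3
bar 6: v0=C4 v1=C5 downbeat P8
bar 7: v0=A3 v1=A4 downbeat P8
bar 8: v0=E3 v1=C4 downbeat m6
bar 9: v0=F3 v1=F4 downbeat P8
  -> R2 @ bar 2 tick 0 v(0, 1): E3/C4 m6 -> D3/A3 P5 similar
  -> R2 @ bar 6 tick 0 v(0, 1): B3/D4 m3 -> C4/C5 P8 similar
  -> R7 @ bar 6 tick 0 v(1,): D4->C5 leap 10st
  -> R1 @ bar 7 tick 0 v(0, 1): C4/C5 P8 -> A3/A4 P8 similar
  -> R2 @ bar 9 tick 0 v(0, 1): E3/C4 m6 -> F3/F4 P8 similar

(2, 0, R2, (0, 1))
(6, 0, R2, (0, 1))
(6, 0, R7, (1,))
(7, 0, R1, (0, 1))
(9, 0, R2, (0, 1))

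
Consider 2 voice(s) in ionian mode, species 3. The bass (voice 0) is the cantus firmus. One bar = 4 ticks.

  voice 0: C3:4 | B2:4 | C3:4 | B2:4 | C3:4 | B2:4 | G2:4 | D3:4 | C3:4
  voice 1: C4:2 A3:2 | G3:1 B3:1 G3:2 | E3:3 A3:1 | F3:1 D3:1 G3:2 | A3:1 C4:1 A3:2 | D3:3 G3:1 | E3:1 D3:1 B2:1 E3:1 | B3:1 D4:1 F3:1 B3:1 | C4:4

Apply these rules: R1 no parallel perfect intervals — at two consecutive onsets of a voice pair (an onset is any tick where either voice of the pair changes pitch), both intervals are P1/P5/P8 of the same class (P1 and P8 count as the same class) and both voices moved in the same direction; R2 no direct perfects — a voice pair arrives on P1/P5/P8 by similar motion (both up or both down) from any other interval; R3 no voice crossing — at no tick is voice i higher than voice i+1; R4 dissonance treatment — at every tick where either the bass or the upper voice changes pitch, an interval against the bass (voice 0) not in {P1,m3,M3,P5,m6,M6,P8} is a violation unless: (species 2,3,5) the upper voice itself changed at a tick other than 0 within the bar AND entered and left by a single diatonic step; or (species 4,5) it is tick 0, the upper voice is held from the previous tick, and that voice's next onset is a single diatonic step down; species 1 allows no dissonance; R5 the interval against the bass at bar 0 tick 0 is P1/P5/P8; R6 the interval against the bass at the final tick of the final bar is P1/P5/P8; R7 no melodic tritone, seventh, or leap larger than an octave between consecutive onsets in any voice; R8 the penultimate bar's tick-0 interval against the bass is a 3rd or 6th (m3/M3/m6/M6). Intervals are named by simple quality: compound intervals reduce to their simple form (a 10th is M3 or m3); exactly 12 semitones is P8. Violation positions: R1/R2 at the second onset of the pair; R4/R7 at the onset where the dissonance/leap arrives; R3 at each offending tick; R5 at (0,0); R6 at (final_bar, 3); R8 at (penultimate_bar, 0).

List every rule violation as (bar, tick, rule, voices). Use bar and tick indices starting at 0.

bar 0: v0=C3 v1=C4 downbeat P8
bar 1: v0=B2 v1=G3 downbeat m6
bar 2: v0=C3 v1=E3 downbeat M3
bar 3: v0=B2 v1=F3 downbeat TT
bar 4: v0=C3 v1=A3 downbeat M6
bar 5: v0=B2 v1=D3 downbeat m3
bar 6: v0=G2 v1=E3 downbeat M6
bar 7: v0=D3 v1=B3 downbeat M6
bar 8: v0=C3 v1=C4 downbeat P8
  -> R4 @ bar 3 tick 0 v(0, 1): B2/F3 TT untreated
  -> R7 @ bar 7 tick 3 v(1,): F3->B3 leap 6st

(3, 0, R4, (0, 1))
(7, 3, R7, (1,))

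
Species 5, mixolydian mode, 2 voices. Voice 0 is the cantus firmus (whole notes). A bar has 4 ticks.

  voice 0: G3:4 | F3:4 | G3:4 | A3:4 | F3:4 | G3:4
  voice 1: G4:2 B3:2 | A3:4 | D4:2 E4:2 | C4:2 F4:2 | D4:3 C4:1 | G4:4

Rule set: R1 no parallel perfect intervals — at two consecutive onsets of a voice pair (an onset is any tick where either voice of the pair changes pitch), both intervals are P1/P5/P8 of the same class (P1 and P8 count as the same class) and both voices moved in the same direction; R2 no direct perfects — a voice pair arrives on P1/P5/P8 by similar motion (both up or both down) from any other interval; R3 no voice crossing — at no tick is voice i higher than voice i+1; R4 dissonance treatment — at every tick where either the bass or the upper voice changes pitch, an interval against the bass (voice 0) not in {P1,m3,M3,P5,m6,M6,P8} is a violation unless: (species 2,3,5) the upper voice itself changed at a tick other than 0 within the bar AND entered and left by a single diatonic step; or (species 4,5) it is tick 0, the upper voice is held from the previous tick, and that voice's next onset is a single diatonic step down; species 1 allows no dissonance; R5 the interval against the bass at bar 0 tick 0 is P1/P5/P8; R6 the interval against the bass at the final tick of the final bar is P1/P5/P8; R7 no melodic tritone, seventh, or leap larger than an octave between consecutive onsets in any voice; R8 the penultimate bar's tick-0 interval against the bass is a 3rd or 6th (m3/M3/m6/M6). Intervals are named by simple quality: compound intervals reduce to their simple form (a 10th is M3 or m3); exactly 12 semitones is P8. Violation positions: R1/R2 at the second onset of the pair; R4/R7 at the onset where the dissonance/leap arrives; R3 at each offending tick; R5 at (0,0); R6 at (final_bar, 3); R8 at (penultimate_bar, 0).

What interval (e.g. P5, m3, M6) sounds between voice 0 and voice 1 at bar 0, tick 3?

M3

voice 0=G3 voice 1=B3 -> M3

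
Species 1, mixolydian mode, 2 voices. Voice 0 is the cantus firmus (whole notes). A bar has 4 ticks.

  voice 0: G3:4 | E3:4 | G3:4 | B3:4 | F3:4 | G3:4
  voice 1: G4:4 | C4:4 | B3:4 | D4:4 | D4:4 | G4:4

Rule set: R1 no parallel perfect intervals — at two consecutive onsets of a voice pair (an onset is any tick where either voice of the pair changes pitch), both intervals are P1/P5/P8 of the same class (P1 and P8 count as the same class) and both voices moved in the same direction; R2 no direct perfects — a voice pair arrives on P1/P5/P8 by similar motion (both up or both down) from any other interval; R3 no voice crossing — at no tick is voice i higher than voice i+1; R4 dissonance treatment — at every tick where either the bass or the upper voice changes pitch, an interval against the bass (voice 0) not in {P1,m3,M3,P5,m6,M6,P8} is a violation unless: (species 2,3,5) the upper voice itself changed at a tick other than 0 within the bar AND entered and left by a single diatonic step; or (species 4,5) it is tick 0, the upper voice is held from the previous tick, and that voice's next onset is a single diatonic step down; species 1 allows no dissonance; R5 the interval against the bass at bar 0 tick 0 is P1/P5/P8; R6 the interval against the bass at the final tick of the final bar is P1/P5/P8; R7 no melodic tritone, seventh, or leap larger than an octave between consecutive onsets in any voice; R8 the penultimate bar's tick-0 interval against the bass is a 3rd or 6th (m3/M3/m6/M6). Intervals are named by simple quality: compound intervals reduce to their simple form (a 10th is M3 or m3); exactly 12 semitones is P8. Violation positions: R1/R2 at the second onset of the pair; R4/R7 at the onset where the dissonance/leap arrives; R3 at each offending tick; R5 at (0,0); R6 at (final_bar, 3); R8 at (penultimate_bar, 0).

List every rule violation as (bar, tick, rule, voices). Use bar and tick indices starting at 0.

(4, 0, R7, (0,))
(5, 0, R2, (0, 1))

bar 0: v0=G3 v1=G4 downbeat P8
bar 1: v0=E3 v1=C4 downbeat m6
bar 2: v0=G3 v1=B3 downbeat M3
bar 3: v0=B3 v1=D4 downbeat m3
bar 4: v0=F3 v1=D4 downbeat M6
bar 5: v0=G3 v1=G4 downbeat P8
  -> R7 @ bar 4 tick 0 v(0,): B3->F3 leap 6st
  -> R2 @ bar 5 tick 0 v(0, 1): F3/D4 M6 -> G3/G4 P8 similar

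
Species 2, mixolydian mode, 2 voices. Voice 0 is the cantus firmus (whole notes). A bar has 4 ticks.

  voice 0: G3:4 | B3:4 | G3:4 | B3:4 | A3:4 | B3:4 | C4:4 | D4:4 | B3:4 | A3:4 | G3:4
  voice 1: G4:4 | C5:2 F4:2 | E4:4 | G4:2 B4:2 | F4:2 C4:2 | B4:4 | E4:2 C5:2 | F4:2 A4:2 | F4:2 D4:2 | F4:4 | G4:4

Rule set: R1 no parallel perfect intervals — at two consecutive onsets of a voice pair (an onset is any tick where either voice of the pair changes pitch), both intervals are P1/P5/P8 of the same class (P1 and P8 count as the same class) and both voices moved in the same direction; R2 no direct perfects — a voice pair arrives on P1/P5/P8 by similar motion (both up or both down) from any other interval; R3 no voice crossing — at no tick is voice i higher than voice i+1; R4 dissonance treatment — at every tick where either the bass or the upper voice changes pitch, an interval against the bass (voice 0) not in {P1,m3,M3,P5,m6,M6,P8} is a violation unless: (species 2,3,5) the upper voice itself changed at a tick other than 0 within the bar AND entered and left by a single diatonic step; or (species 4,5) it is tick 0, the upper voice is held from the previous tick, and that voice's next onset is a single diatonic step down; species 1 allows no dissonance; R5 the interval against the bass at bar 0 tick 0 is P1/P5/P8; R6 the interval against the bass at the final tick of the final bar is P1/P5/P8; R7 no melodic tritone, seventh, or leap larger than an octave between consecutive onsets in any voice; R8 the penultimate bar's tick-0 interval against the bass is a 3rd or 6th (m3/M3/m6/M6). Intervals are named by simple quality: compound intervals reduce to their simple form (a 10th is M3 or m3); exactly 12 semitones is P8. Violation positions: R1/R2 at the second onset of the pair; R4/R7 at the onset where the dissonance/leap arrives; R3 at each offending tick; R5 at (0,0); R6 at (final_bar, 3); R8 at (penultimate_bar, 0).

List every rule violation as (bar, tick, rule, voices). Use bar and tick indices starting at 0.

(1, 0, R4, (0, 1))
(1, 2, R4, (0, 1))
(4, 0, R7, (1,))
(5, 0, R2, (0, 1))
(5, 0, R7, (1,))
(8, 0, R4, (0, 1))

bar 0: v0=G3 v1=G4 downbeat P8
bar 1: v0=B3 v1=C5 downbeat m2
bar 2: v0=G3 v1=E4 downbeat M6
bar 3: v0=B3 v1=G4 downbeat m6
bar 4: v0=A3 v1=F4 downbeat m6
bar 5: v0=B3 v1=B4 downbeat P8
bar 6: v0=C4 v1=E4 downbeat M3
bar 7: v0=D4 v1=F4 downbeat m3
bar 8: v0=B3 v1=F4 downbeat TT
bar 9: v0=A3 v1=F4 downbeat m6
bar 10: v0=G3 v1=G4 downbeat P8
  -> R4 @ bar 1 tick 0 v(0, 1): B3/C5 m2 untreated
  -> R4 @ bar 1 tick 2 v(0, 1): B3/F4 TT untreated
  -> R7 @ bar 4 tick 0 v(1,): B4->F4 leap 6st
  -> R2 @ bar 5 tick 0 v(0, 1): A3/C4 m3 -> B3/B4 P8 similar
  -> R7 @ bar 5 tick 0 v(1,): C4->B4 leap 11st
  -> R4 @ bar 8 tick 0 v(0, 1): B3/F4 TT untreated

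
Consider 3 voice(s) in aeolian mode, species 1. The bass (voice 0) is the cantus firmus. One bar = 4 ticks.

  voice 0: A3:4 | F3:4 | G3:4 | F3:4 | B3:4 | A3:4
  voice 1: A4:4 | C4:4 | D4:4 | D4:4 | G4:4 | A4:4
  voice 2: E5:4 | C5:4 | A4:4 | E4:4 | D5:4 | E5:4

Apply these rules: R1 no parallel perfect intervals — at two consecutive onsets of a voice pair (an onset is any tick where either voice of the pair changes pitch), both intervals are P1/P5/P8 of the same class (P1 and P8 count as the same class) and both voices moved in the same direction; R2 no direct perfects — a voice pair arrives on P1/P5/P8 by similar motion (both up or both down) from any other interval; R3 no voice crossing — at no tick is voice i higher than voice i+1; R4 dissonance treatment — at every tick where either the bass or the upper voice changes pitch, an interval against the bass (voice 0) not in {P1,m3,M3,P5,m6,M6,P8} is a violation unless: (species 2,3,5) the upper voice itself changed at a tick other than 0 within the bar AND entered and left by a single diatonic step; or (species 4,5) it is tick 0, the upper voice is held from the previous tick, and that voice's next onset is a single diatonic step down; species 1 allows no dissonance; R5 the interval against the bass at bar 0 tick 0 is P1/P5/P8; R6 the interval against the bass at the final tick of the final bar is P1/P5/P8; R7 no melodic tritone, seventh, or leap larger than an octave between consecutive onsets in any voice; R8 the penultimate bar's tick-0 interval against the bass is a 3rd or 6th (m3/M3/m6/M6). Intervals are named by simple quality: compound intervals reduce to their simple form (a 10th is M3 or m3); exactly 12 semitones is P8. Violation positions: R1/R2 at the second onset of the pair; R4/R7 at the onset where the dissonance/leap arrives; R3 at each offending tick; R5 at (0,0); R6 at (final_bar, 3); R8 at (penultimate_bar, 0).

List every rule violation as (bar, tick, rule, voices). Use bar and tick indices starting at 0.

bar 0: v0=A3 v1=A4 v2=E5 downbeat P5
bar 1: v0=F3 v1=C4 v2=C5 downbeat P5
bar 2: v0=G3 v1=D4 v2=A4 downbeat M2
bar 3: v0=F3 v1=D4 v2=E4 downbeat M7
bar 4: v0=B3 v1=G4 v2=D5 downbeat m3
bar 5: v0=A3 v1=A4 v2=E5 downbeat P5
  -> R1 @ bar 1 tick 0 v(0, 2): A3/E5 P5 -> F3/C5 P5 similar
  -> R2 @ bar 1 tick 0 v(0, 1): A3/A4 P8 -> F3/C4 P5 similar
  -> R2 @ bar 1 tick 0 v(1, 2): A4/E5 P5 -> C4/C5 P8 similar
  -> R1 @ bar 2 tick 0 v(0, 1): F3/C4 P5 -> G3/D4 P5 similar
  -> R4 @ bar 2 tick 0 v(0, 2): G3/A4 M2 untreated
  -> R4 @ bar 3 tick 0 v(0, 2): F3/E4 M7 untreated
  -> R2 @ bar 4 tick 0 v(1, 2): D4/E4 M2 -> G4/D5 P5 similar
  -> R7 @ bar 4 tick 0 v(0,): F3->B3 leap 6st
  -> R7 @ bar 4 tick 0 v(2,): E4->D5 leap 10st
  -> R1 @ bar 5 tick 0 v(1, 2): G4/D5 P5 -> A4/E5 P5 similar

(1, 0, R1, (0, 2))
(1, 0, R2, (0, 1))
(1, 0, R2, (1, 2))
(2, 0, R1, (0, 1))
(2, 0, R4, (0, 2))
(3, 0, R4, (0, 2))
(4, 0, R2, (1, 2))
(4, 0, R7, (0,))
(4, 0, R7, (2,))
(5, 0, R1, (1, 2))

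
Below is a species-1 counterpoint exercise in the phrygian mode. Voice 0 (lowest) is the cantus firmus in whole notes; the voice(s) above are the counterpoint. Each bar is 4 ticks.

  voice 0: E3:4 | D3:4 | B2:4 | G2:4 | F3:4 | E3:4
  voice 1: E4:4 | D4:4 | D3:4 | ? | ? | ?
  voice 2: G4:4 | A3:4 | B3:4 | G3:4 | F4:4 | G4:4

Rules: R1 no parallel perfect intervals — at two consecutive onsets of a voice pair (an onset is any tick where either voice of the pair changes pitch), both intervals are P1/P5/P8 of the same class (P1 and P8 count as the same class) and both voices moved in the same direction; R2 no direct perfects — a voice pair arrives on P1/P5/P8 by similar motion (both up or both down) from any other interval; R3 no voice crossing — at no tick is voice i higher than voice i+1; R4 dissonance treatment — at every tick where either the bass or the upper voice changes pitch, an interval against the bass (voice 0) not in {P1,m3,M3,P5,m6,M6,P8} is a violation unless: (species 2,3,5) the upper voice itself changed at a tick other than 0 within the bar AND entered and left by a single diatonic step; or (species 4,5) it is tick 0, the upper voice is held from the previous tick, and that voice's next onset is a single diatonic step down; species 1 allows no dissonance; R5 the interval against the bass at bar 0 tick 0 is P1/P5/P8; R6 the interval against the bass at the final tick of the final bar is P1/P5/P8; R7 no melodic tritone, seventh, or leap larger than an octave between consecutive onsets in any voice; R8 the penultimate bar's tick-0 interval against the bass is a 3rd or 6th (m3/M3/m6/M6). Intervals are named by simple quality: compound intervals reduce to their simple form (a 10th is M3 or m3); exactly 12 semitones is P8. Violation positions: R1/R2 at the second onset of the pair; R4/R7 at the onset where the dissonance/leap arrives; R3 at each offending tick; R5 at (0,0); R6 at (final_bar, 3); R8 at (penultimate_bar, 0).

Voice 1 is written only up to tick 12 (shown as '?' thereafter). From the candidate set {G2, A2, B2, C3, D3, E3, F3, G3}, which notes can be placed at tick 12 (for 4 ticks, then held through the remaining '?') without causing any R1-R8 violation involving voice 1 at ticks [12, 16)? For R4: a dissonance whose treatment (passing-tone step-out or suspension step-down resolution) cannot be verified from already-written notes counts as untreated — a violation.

{B2, D3, E3, G3}

G2: violates R2
A2: violates R4
B2: legal
C3: violates R2,R4
D3: legal
E3: legal
F3: violates R4
G3: legal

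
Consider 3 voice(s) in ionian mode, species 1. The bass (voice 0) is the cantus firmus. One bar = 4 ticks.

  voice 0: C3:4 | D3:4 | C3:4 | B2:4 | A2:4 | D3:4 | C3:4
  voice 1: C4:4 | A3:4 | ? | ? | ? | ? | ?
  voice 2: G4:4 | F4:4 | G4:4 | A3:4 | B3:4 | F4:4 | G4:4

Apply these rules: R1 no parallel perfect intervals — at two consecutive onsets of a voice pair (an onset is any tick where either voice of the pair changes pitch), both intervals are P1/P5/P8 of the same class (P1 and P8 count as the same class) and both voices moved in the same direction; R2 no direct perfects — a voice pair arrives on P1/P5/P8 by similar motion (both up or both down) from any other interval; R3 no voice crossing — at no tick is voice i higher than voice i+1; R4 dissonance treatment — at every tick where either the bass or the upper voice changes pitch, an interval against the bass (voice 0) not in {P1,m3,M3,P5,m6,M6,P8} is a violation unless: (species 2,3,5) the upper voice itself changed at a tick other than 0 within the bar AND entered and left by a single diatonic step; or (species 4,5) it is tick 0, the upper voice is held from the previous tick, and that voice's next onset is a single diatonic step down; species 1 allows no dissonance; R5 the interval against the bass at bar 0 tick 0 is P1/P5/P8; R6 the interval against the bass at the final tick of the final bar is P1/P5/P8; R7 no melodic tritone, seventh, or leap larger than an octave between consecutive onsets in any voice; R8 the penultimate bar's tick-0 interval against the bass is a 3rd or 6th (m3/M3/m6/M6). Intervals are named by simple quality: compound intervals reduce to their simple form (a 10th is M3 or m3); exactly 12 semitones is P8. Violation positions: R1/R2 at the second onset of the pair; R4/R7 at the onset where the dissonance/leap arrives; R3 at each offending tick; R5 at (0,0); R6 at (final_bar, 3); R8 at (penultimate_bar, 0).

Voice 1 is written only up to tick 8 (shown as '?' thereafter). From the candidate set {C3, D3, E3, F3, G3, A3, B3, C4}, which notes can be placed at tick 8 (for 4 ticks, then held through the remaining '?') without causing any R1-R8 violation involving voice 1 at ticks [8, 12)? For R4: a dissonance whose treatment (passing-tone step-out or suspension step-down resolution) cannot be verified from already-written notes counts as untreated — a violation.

{A3, E3}

C3: violates R2
D3: violates R4
E3: legal
F3: violates R4
G3: violates R1
A3: legal
B3: violates R4
C4: violates R2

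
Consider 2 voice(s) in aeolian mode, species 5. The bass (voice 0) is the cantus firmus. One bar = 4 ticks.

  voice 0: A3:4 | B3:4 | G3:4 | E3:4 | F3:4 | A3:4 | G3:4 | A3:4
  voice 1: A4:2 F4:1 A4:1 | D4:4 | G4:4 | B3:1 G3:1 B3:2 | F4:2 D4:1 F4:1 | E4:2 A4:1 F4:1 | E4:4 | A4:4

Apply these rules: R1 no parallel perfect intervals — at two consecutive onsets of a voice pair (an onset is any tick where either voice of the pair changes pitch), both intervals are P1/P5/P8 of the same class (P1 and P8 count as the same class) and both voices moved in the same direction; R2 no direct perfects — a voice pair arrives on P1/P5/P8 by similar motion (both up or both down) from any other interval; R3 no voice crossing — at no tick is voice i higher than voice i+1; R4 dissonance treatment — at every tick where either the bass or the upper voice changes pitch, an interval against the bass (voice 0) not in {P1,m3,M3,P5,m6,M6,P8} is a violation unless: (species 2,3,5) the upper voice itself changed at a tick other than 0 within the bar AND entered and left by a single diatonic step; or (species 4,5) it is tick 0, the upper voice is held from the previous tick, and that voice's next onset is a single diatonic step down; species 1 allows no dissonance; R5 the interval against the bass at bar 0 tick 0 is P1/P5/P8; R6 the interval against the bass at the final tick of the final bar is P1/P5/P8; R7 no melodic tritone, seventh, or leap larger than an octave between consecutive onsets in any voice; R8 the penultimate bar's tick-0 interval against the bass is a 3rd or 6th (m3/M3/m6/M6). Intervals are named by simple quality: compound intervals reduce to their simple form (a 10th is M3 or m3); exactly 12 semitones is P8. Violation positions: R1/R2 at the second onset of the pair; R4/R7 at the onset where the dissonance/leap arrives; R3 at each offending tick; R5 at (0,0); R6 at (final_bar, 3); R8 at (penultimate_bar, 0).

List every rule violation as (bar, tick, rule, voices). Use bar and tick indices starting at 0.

bar 0: v0=A3 v1=A4 downbeat P8
bar 1: v0=B3 v1=D4 downbeat m3
bar 2: v0=G3 v1=G4 downbeat P8
bar 3: v0=E3 v1=B3 downbeat P5
bar 4: v0=F3 v1=F4 downbeat P8
bar 5: v0=A3 v1=E4 downbeat P5
bar 6: v0=G3 v1=E4 downbeat M6
bar 7: v0=A3 v1=A4 downbeat P8
  -> R2 @ bar 3 tick 0 v(0, 1): G3/G4 P8 -> E3/B3 P5 similar
  -> R2 @ bar 4 tick 0 v(0, 1): E3/B3 P5 -> F3/F4 P8 similar
  -> R7 @ bar 4 tick 0 v(1,): B3->F4 leap 6st
  -> R2 @ bar 7 tick 0 v(0, 1): G3/E4 M6 -> A3/A4 P8 similar

(3, 0, R2, (0, 1))
(4, 0, R2, (0, 1))
(4, 0, R7, (1,))
(7, 0, R2, (0, 1))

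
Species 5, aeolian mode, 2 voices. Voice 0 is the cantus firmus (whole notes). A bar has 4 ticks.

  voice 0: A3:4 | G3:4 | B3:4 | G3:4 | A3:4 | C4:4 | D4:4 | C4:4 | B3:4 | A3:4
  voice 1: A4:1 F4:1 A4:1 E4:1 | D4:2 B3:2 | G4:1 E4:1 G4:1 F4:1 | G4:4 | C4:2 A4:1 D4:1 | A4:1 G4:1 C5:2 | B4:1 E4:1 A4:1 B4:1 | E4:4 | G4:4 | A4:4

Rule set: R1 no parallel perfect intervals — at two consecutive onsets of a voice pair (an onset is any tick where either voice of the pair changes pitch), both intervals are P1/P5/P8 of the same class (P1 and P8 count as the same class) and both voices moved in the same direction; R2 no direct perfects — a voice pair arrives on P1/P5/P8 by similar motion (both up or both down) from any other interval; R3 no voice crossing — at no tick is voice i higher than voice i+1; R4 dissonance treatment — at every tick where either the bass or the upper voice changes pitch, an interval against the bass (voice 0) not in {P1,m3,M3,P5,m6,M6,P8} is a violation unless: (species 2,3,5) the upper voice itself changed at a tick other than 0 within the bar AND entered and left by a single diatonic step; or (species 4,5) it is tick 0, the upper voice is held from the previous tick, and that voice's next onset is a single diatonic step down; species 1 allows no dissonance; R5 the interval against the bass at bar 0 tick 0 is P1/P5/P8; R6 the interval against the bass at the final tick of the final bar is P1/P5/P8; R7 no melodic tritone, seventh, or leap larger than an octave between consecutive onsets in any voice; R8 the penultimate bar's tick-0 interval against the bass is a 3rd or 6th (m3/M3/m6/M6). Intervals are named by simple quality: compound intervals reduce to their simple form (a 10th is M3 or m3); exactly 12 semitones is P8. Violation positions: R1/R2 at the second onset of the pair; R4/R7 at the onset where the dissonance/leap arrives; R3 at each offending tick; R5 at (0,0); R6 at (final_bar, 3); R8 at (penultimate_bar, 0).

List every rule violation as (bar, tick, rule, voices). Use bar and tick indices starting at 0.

bar 0: v0=A3 v1=A4 downbeat P8
bar 1: v0=G3 v1=D4 downbeat P5
bar 2: v0=B3 v1=G4 downbeat m6
bar 3: v0=G3 v1=G4 downbeat P8
bar 4: v0=A3 v1=C4 downbeat m3
bar 5: v0=C4 v1=A4 downbeat M6
bar 6: v0=D4 v1=B4 downbeat M6
bar 7: v0=C4 v1=E4 downbeat M3
bar 8: v0=B3 v1=G4 downbeat m6
bar 9: v0=A3 v1=A4 downbeat P8
  -> R1 @ bar 1 tick 0 v(0, 1): A3/E4 P5 -> G3/D4 P5 similar
  -> R4 @ bar 2 tick 1 v(0, 1): B3/E4 P4 untreated
  -> R4 @ bar 4 tick 3 v(0, 1): A3/D4 P4 untreated
  -> R4 @ bar 6 tick 1 v(0, 1): D4/E4 M2 untreated

(1, 0, R1, (0, 1))
(2, 1, R4, (0, 1))
(4, 3, R4, (0, 1))
(6, 1, R4, (0, 1))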